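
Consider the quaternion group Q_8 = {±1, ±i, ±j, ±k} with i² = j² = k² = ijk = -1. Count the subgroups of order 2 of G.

|G| = 8 and 2 | 8, so subgroups of order 2 are possible by Lagrange.
The subgroups of order 2 are: {1, -1}.
So G has 1 subgroup of order 2.

1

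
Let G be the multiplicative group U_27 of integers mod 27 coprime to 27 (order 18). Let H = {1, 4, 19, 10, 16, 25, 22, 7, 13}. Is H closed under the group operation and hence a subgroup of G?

Yes

|H| = 9 divides |G| = 18, consistent with Lagrange.
H contains the identity, every element's inverse is in H, and H is closed under ·: it is a subgroup.
In fact H = ⟨4⟩.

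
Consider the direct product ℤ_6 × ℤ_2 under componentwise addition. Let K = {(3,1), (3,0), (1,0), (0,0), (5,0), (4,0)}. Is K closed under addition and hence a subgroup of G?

(4,0) ∈ K but its inverse (2,0) ∉ K, so K is not a subgroup.

No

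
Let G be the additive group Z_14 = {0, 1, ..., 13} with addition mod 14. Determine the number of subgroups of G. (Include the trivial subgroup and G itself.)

A cyclic group of order 14 has exactly one subgroup for each divisor of 14.
Divisors of 14: 1, 2, 7, 14.
So Z_14 has 4 subgroups.

4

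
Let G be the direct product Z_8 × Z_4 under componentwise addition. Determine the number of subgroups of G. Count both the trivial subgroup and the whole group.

22

|G| = 32, so by Lagrange every subgroup order divides 32. Divisors: 1, 2, 4, 8, 16, 32.
Subgroups by order — order 1: 1; order 2: 3; order 4: 7; order 8: 7; order 16: 3; order 32: 1.
Total: 1 + 3 + 7 + 7 + 3 + 1 = 22.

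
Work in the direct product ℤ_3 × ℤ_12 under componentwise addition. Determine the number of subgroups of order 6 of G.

4

|G| = 36 and 6 | 36, so subgroups of order 6 are possible by Lagrange.
The subgroups of order 6 are: {(0,0), (0,2), (0,4), (0,6), (0,8), (0,10)}; {(0,0), (0,6), (1,0), (1,6), (2,0), (2,6)}; {(0,0), (0,6), (1,4), (1,10), (2,2), (2,8)}; {(0,0), (0,6), (1,2), (1,8), (2,4), (2,10)}.
So G has 4 subgroups of order 6.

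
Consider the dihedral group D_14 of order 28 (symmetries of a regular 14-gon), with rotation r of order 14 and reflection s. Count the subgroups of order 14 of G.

3

|G| = 28 and 14 | 28, so subgroups of order 14 are possible by Lagrange.
The subgroups of order 14 are: {e, r, r^2, r^3, r^4, r^5, r^6, r^7, r^8, r^9, r^10, r^11, r^12, r^13}; {e, r^2, r^4, r^6, r^8, r^10, r^12, s, r^2s, r^4s, r^6s, r^8s, r^10s, r^12s}; {e, r^2, r^4, r^6, r^8, r^10, r^12, rs, r^3s, r^5s, r^7s, r^9s, r^11s, r^13s}.
So G has 3 subgroups of order 14.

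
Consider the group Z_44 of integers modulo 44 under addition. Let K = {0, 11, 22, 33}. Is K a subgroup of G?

|K| = 4 divides |G| = 44, consistent with Lagrange.
K contains the identity, every element's inverse is in K, and K is closed under +: it is a subgroup.
In fact K = ⟨33⟩.

Yes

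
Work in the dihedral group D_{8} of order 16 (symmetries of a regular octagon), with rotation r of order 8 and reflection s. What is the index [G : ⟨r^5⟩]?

2

|⟨r^5⟩| = 8 and |G| = 16.
By Lagrange, [G : H] = |G|/|H| = 16/8 = 2.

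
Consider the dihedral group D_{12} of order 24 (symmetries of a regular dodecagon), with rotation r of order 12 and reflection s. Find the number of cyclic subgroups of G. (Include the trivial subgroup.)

18

Group the elements of G by the cyclic subgroup they generate; each cyclic subgroup of order d accounts for φ(d) elements.
Cyclic subgroups by order — order 1: 1; order 2: 13; order 3: 1; order 4: 1; order 6: 1; order 12: 1.
Total: 18.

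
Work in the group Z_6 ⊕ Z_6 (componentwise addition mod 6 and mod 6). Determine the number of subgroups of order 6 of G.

|G| = 36 and 6 | 36, so subgroups of order 6 are possible by Lagrange.
The subgroups of order 6 are: {(0,0), (0,1), (0,2), (0,3), (0,4), (0,5)}; {(0,0), (0,2), (0,4), (3,0), (3,2), (3,4)}; {(0,0), (0,2), (0,4), (3,1), (3,3), (3,5)}; {(0,0), (0,3), (2,0), (2,3), (4,0), (4,3)}; … (12 in all).
So G has 12 subgroups of order 6.

12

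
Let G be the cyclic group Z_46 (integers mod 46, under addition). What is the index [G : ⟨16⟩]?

|⟨16⟩| = 23 and |G| = 46.
By Lagrange, [G : H] = |G|/|H| = 46/23 = 2.

2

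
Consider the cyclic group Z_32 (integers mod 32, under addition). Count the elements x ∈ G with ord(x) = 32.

16

In a cyclic group of order 32, the number of elements of order d (for d | 32) is φ(d).
φ(32) = 16.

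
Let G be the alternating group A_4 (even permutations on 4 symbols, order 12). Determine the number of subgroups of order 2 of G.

|G| = 12 and 2 | 12, so subgroups of order 2 are possible by Lagrange.
The subgroups of order 2 are: {e, (1 2)(3 4)}; {e, (1 3)(2 4)}; {e, (1 4)(2 3)}.
So G has 3 subgroups of order 2.

3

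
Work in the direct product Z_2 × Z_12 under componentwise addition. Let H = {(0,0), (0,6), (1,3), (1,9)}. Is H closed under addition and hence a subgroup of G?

Yes

|H| = 4 divides |G| = 24, consistent with Lagrange.
H contains the identity, every element's inverse is in H, and H is closed under +: it is a subgroup.
In fact H = ⟨(1,9)⟩.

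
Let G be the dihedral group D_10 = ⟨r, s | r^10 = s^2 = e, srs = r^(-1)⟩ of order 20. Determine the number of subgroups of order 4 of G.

|G| = 20 and 4 | 20, so subgroups of order 4 are possible by Lagrange.
The subgroups of order 4 are: {e, r^5, r^2s, r^7s}; {e, r^5, r^3s, r^8s}; {e, r^5, r^4s, r^9s}; {e, r^5, s, r^5s}; … (5 in all).
So G has 5 subgroups of order 4.

5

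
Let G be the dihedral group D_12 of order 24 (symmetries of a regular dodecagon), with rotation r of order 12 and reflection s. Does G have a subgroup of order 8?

Yes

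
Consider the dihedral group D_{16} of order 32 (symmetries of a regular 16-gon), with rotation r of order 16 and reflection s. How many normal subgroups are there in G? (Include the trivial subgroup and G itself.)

G has 36 subgroups. Checking conjugation-invariance by order — order 1: 1/1 normal; order 2: 1/17 normal; order 4: 1/9 normal; order 8: 1/5 normal; order 16: 3/3 normal; order 32: 1/1 normal.
Total normal subgroups: 8.

8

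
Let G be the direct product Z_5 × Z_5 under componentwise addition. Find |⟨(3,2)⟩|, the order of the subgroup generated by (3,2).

The order of (3,2) in Z_5 × Z_5 is lcm(ord(3) in Z_5, ord(2) in Z_5).
ord(3) = 5 and ord(2) = 5, so |⟨(3,2)⟩| = lcm(5, 5) = 5.

5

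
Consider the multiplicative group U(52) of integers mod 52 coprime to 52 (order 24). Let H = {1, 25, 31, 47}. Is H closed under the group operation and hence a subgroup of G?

Yes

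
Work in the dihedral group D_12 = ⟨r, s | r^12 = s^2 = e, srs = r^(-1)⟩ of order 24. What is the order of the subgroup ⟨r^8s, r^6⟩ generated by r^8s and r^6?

|⟨r^8s⟩| = 2 and |⟨r^6⟩| = 2, so |H| is a multiple of lcm(2, 2) = 2 and divides |G| = 24.
Closing under the operation: H = {e, r^6, r^2s, r^8s}, so |H| = 4.

4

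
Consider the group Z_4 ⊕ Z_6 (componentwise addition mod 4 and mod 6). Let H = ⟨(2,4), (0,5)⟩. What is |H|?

12

|⟨(2,4)⟩| = 6 and |⟨(0,5)⟩| = 6, so |H| is a multiple of lcm(6, 6) = 6 and divides |G| = 24.
Closing under the operation: H = {(0,0), (0,1), (0,2), (0,3), (0,4), (0,5), (2,0), (2,1), (2,2), (2,3), (2,4), (2,5)}, so |H| = 12.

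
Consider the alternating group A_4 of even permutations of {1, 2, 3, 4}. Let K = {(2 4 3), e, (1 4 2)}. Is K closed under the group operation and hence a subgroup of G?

(2 4 3) ∈ K but its inverse (2 3 4) ∉ K, so K is not a subgroup.

No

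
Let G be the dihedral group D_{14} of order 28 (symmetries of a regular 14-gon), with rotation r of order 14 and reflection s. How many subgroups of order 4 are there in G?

7

|G| = 28 and 4 | 28, so subgroups of order 4 are possible by Lagrange.
The subgroups of order 4 are: {e, r^7, r^3s, r^10s}; {e, r^7, r^4s, r^11s}; {e, r^7, r^5s, r^12s}; {e, r^7, r^6s, r^13s}; … (7 in all).
So G has 7 subgroups of order 4.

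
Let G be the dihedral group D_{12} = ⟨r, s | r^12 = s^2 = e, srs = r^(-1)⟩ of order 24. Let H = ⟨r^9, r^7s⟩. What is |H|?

8

|⟨r^9⟩| = 4 and |⟨r^7s⟩| = 2, so |H| is a multiple of lcm(4, 2) = 4 and divides |G| = 24.
Closing under the operation: H = {e, r^3, r^6, r^9, rs, r^4s, r^7s, r^10s}, so |H| = 8.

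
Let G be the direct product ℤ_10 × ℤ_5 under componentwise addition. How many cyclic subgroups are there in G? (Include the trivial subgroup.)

Each element a generates a cyclic subgroup ⟨a⟩; distinct elements may generate the same one (a cyclic group of order d has φ(d) generators).
Cyclic subgroups by order — order 1: 1; order 2: 1; order 5: 6; order 10: 6.
Total: 14.

14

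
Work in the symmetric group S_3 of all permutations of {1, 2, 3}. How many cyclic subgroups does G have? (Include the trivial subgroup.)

Each element a generates a cyclic subgroup ⟨a⟩; distinct elements may generate the same one (a cyclic group of order d has φ(d) generators).
Cyclic subgroups by order — order 1: 1; order 2: 3; order 3: 1.
Total: 5.

5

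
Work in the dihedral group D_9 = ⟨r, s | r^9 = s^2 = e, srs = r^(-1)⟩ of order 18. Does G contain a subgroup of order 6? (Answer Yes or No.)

Yes

6 | 18. A subgroup of order 6 is {e, r^3, r^6, r^2s, r^5s, r^8s}.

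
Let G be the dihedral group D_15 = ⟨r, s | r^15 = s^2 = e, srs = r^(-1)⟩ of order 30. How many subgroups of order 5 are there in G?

|G| = 30 and 5 | 30, so subgroups of order 5 are possible by Lagrange.
The subgroups of order 5 are: {e, r^3, r^6, r^9, r^12}.
So G has 1 subgroup of order 5.

1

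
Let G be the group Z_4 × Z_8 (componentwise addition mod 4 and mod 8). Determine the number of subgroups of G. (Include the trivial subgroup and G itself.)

|G| = 32, so by Lagrange every subgroup order divides 32. Divisors: 1, 2, 4, 8, 16, 32.
Subgroups by order — order 1: 1; order 2: 3; order 4: 7; order 8: 7; order 16: 3; order 32: 1.
Total: 1 + 3 + 7 + 7 + 3 + 1 = 22.

22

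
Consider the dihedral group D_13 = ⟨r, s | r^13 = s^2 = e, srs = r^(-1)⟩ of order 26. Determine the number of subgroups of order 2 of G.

13

|G| = 26 and 2 | 26, so subgroups of order 2 are possible by Lagrange.
The subgroups of order 2 are: {e, r^10s}; {e, r^11s}; {e, r^12s}; {e, r^2s}; … (13 in all).
So G has 13 subgroups of order 2.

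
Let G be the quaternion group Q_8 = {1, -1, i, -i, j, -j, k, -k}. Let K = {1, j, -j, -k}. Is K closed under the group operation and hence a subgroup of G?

-k ∈ K but its inverse k ∉ K, so K is not a subgroup.

No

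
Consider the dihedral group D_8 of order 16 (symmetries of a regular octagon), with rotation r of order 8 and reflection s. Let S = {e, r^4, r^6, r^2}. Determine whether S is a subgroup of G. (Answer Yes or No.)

Yes

|S| = 4 divides |G| = 16, consistent with Lagrange.
S contains the identity, every element's inverse is in S, and S is closed under ·: it is a subgroup.
In fact S = ⟨r^6⟩.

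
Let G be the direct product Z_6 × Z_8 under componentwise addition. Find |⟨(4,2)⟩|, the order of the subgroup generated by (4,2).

The order of (4,2) in Z_6 × Z_8 is lcm(ord(4) in Z_6, ord(2) in Z_8).
ord(4) = 3 and ord(2) = 4, so |⟨(4,2)⟩| = lcm(3, 4) = 12.

12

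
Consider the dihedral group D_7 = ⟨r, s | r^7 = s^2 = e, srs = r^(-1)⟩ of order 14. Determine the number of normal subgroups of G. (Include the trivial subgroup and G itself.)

G has 10 subgroups. Checking conjugation-invariance by order — order 1: 1/1 normal; order 2: 0/7 normal; order 7: 1/1 normal; order 14: 1/1 normal.
Total normal subgroups: 3.

3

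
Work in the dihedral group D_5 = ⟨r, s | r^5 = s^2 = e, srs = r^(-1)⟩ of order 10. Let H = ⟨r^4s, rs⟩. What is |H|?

10

|⟨r^4s⟩| = 2 and |⟨rs⟩| = 2, so |H| is a multiple of lcm(2, 2) = 2 and divides |G| = 10.
Closing {r^4s, rs} under the group operation gives all of G, so |H| = 10.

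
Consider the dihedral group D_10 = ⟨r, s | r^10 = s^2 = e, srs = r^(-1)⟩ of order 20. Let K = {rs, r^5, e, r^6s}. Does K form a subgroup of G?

|K| = 4 divides |G| = 20, consistent with Lagrange.
K contains the identity, every element's inverse is in K, and K is closed under ·: it is a subgroup.

Yes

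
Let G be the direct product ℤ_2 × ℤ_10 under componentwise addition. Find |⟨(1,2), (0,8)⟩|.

|⟨(1,2)⟩| = 10 and |⟨(0,8)⟩| = 5, so |H| is a multiple of lcm(10, 5) = 10 and divides |G| = 20.
Closing under the operation: H = {(0,0), (0,2), (0,4), (0,6), (0,8), (1,0), (1,2), (1,4), (1,6), (1,8)}, so |H| = 10.

10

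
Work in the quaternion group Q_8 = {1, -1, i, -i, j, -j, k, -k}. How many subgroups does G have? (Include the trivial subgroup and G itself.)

6

|G| = 8, so by Lagrange every subgroup order divides 8. Divisors: 1, 2, 4, 8.
Subgroups by order — order 1: 1; order 2: 1; order 4: 3; order 8: 1.
Total: 1 + 1 + 3 + 1 = 6.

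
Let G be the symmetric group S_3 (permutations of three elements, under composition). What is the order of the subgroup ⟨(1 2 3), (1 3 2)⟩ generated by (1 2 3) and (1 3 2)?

|⟨(1 2 3)⟩| = 3 and |⟨(1 3 2)⟩| = 3, so |H| is a multiple of lcm(3, 3) = 3 and divides |G| = 6.
Closing under the operation: H = {e, (1 2 3), (1 3 2)}, so |H| = 3.

3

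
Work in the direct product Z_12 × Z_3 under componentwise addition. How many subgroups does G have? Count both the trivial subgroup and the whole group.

|G| = 36, so by Lagrange every subgroup order divides 36. Divisors: 1, 2, 3, 4, 6, 9, 12, 18, 36.
Subgroups by order — order 1: 1; order 2: 1; order 3: 4; order 4: 1; order 6: 4; order 9: 1; order 12: 4; order 18: 1; order 36: 1.
Total: 1 + 1 + 4 + 1 + 4 + 1 + 4 + 1 + 1 = 18.

18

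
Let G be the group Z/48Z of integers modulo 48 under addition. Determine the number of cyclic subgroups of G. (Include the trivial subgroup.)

Group the elements of G by the cyclic subgroup they generate; each cyclic subgroup of order d accounts for φ(d) elements.
Cyclic subgroups by order — order 1: 1; order 2: 1; order 3: 1; order 4: 1; order 6: 1; order 8: 1; order 12: 1; order 16: 1; order 24: 1; order 48: 1.
Total: 10.

10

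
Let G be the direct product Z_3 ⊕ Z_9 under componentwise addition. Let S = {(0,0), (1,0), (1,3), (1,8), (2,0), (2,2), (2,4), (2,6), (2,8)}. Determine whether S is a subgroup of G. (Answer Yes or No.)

(2,4) ∈ S but its inverse (1,5) ∉ S, so S is not a subgroup.

No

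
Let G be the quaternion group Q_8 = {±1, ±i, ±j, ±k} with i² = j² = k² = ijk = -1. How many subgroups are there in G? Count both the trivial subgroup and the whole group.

|G| = 8, so by Lagrange every subgroup order divides 8. Divisors: 1, 2, 4, 8.
Subgroups by order — order 1: 1; order 2: 1; order 4: 3; order 8: 1.
Total: 1 + 1 + 3 + 1 = 6.

6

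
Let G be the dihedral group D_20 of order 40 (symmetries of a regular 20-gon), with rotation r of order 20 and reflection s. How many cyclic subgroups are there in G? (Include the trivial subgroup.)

26

A cyclic subgroup of order d is generated by each of its φ(d) elements of order d, so the cyclic subgroups of order d number (#elements of order d)/φ(d).
Cyclic subgroups by order — order 1: 1; order 2: 21; order 4: 1; order 5: 1; order 10: 1; order 20: 1.
Total: 26.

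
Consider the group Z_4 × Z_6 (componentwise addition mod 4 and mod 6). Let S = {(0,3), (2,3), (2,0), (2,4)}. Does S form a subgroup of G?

The identity (0,0) ∉ S, so S is not a subgroup.

No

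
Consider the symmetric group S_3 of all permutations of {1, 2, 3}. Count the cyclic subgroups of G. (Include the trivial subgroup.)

5

Group the elements of G by the cyclic subgroup they generate; each cyclic subgroup of order d accounts for φ(d) elements.
Cyclic subgroups by order — order 1: 1; order 2: 3; order 3: 1.
Total: 5.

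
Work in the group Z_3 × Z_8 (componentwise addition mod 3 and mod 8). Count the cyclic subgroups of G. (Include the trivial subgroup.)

8

A cyclic subgroup of order d is generated by each of its φ(d) elements of order d, so the cyclic subgroups of order d number (#elements of order d)/φ(d).
Cyclic subgroups by order — order 1: 1; order 2: 1; order 3: 1; order 4: 1; order 6: 1; order 8: 1; order 12: 1; order 24: 1.
Total: 8.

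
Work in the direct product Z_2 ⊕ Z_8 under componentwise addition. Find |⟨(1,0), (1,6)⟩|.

8

|⟨(1,0)⟩| = 2 and |⟨(1,6)⟩| = 4, so |H| is a multiple of lcm(2, 4) = 4 and divides |G| = 16.
Closing under the operation: H = {(0,0), (0,2), (0,4), (0,6), (1,0), (1,2), (1,4), (1,6)}, so |H| = 8.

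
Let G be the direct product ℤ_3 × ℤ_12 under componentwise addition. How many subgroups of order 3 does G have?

|G| = 36 and 3 | 36, so subgroups of order 3 are possible by Lagrange.
The subgroups of order 3 are: {(0,0), (0,4), (0,8)}; {(0,0), (1,0), (2,0)}; {(0,0), (1,4), (2,8)}; {(0,0), (1,8), (2,4)}.
So G has 4 subgroups of order 3.

4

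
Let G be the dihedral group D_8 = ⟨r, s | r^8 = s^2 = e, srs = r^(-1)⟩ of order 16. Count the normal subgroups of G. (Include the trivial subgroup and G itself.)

7

G has 19 subgroups. Checking conjugation-invariance by order — order 1: 1/1 normal; order 2: 1/9 normal; order 4: 1/5 normal; order 8: 3/3 normal; order 16: 1/1 normal.
Total normal subgroups: 7.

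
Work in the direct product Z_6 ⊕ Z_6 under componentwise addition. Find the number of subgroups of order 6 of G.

12

|G| = 36 and 6 | 36, so subgroups of order 6 are possible by Lagrange.
The subgroups of order 6 are: {(0,0), (0,1), (0,2), (0,3), (0,4), (0,5)}; {(0,0), (0,2), (0,4), (3,0), (3,2), (3,4)}; {(0,0), (0,2), (0,4), (3,1), (3,3), (3,5)}; {(0,0), (0,3), (2,0), (2,3), (4,0), (4,3)}; … (12 in all).
So G has 12 subgroups of order 6.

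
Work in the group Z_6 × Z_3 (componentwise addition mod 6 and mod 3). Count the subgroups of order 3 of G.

|G| = 18 and 3 | 18, so subgroups of order 3 are possible by Lagrange.
The subgroups of order 3 are: {(0,0), (0,1), (0,2)}; {(0,0), (2,0), (4,0)}; {(0,0), (2,1), (4,2)}; {(0,0), (2,2), (4,1)}.
So G has 4 subgroups of order 3.

4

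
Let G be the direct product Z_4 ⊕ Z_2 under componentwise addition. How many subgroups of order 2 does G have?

|G| = 8 and 2 | 8, so subgroups of order 2 are possible by Lagrange.
The subgroups of order 2 are: {(0,0), (0,1)}; {(0,0), (2,0)}; {(0,0), (2,1)}.
So G has 3 subgroups of order 2.

3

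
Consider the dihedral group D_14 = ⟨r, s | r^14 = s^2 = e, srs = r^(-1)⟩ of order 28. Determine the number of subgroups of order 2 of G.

|G| = 28 and 2 | 28, so subgroups of order 2 are possible by Lagrange.
The subgroups of order 2 are: {e, r^10s}; {e, r^11s}; {e, r^12s}; {e, r^13s}; … (15 in all).
So G has 15 subgroups of order 2.

15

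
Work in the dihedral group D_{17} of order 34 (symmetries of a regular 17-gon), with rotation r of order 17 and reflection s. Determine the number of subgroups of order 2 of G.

17

|G| = 34 and 2 | 34, so subgroups of order 2 are possible by Lagrange.
The subgroups of order 2 are: {e, r^10s}; {e, r^11s}; {e, r^12s}; {e, r^13s}; … (17 in all).
So G has 17 subgroups of order 2.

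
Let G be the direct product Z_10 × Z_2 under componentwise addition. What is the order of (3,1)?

10

The order of (3,1) in Z_10 × Z_2 is lcm(ord(3) in Z_10, ord(1) in Z_2).
ord(3) = 10 and ord(1) = 2, so |⟨(3,1)⟩| = lcm(10, 2) = 10.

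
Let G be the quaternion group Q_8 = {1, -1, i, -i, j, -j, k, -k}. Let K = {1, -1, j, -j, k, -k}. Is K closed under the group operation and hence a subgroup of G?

|K| = 6 does not divide |G| = 8, so by Lagrange K is not a subgroup.

No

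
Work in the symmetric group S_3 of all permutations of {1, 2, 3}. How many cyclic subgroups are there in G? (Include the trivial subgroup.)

5

Each element a generates a cyclic subgroup ⟨a⟩; distinct elements may generate the same one (a cyclic group of order d has φ(d) generators).
Cyclic subgroups by order — order 1: 1; order 2: 3; order 3: 1.
Total: 5.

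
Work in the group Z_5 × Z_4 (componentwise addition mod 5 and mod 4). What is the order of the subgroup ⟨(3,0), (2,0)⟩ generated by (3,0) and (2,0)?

5

|⟨(3,0)⟩| = 5 and |⟨(2,0)⟩| = 5, so |H| is a multiple of lcm(5, 5) = 5 and divides |G| = 20.
Closing under the operation: H = {(0,0), (1,0), (2,0), (3,0), (4,0)}, so |H| = 5.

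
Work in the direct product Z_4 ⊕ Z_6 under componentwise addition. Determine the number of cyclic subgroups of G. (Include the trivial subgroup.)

12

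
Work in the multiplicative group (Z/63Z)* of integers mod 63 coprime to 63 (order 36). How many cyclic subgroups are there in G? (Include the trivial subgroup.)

20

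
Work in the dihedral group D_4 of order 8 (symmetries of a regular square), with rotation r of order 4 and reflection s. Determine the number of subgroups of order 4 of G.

3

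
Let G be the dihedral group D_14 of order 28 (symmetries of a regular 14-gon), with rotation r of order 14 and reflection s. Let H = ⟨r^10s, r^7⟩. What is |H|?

4

|⟨r^10s⟩| = 2 and |⟨r^7⟩| = 2, so |H| is a multiple of lcm(2, 2) = 2 and divides |G| = 28.
Closing under the operation: H = {e, r^7, r^3s, r^10s}, so |H| = 4.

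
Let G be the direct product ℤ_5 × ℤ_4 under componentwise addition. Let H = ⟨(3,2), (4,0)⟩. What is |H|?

|⟨(3,2)⟩| = 10 and |⟨(4,0)⟩| = 5, so |H| is a multiple of lcm(10, 5) = 10 and divides |G| = 20.
Closing under the operation: H = {(0,0), (0,2), (1,0), (1,2), (2,0), (2,2), (3,0), (3,2), (4,0), (4,2)}, so |H| = 10.

10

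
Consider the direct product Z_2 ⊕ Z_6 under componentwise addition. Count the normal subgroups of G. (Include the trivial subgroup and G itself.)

10

G is abelian, so every subgroup is normal.
G has 10 subgroups in total, hence 10 normal subgroups.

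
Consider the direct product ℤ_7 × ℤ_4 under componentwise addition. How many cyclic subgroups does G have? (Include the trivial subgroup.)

A cyclic subgroup of order d is generated by each of its φ(d) elements of order d, so the cyclic subgroups of order d number (#elements of order d)/φ(d).
Cyclic subgroups by order — order 1: 1; order 2: 1; order 4: 1; order 7: 1; order 14: 1; order 28: 1.
Total: 6.

6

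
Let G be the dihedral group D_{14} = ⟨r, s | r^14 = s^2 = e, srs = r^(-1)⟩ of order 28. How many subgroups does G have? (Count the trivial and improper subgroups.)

28

|G| = 28, so by Lagrange every subgroup order divides 28. Divisors: 1, 2, 4, 7, 14, 28.
Subgroups by order — order 1: 1; order 2: 15; order 4: 7; order 7: 1; order 14: 3; order 28: 1.
Total: 1 + 15 + 7 + 1 + 3 + 1 = 28.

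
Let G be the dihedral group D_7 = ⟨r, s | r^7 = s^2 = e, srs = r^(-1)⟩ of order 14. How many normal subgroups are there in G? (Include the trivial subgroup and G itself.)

3

G has 10 subgroups. Checking conjugation-invariance by order — order 1: 1/1 normal; order 2: 0/7 normal; order 7: 1/1 normal; order 14: 1/1 normal.
Total normal subgroups: 3.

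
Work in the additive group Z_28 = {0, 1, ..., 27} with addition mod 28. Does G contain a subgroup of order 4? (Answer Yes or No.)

Yes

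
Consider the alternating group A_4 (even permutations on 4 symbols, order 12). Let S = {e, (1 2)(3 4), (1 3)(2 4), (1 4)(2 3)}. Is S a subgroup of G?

Yes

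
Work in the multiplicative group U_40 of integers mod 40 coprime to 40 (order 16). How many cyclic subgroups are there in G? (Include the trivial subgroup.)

12

Each element a generates a cyclic subgroup ⟨a⟩; distinct elements may generate the same one (a cyclic group of order d has φ(d) generators).
Cyclic subgroups by order — order 1: 1; order 2: 7; order 4: 4.
Total: 12.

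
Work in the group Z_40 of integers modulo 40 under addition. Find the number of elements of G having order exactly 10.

4

In a cyclic group of order 40, the number of elements of order d (for d | 40) is φ(d).
φ(10) = 4.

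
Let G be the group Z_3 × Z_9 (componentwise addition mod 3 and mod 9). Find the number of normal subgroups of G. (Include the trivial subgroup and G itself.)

G is abelian, so every subgroup is normal.
G has 10 subgroups in total, hence 10 normal subgroups.

10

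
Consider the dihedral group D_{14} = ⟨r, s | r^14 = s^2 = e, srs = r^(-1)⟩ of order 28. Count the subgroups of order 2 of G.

15

|G| = 28 and 2 | 28, so subgroups of order 2 are possible by Lagrange.
The subgroups of order 2 are: {e, r^10s}; {e, r^11s}; {e, r^12s}; {e, r^13s}; … (15 in all).
So G has 15 subgroups of order 2.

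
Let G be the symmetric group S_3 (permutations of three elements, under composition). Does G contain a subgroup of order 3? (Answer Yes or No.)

Yes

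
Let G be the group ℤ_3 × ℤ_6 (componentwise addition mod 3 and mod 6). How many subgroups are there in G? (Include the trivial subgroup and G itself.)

|G| = 18, so by Lagrange every subgroup order divides 18. Divisors: 1, 2, 3, 6, 9, 18.
Subgroups by order — order 1: 1; order 2: 1; order 3: 4; order 6: 4; order 9: 1; order 18: 1.
Total: 1 + 1 + 4 + 4 + 1 + 1 = 12.

12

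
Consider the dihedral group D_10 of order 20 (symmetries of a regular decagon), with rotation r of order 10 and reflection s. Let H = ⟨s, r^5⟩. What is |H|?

4

|⟨s⟩| = 2 and |⟨r^5⟩| = 2, so |H| is a multiple of lcm(2, 2) = 2 and divides |G| = 20.
Closing under the operation: H = {e, r^5, s, r^5s}, so |H| = 4.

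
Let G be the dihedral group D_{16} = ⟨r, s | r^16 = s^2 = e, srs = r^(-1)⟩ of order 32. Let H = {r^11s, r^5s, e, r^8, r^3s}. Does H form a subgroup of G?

No

|H| = 5 does not divide |G| = 32, so by Lagrange H is not a subgroup.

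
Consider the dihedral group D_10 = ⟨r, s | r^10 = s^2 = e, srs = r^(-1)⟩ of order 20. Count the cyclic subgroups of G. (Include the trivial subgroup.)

Each element a generates a cyclic subgroup ⟨a⟩; distinct elements may generate the same one (a cyclic group of order d has φ(d) generators).
Cyclic subgroups by order — order 1: 1; order 2: 11; order 5: 1; order 10: 1.
Total: 14.

14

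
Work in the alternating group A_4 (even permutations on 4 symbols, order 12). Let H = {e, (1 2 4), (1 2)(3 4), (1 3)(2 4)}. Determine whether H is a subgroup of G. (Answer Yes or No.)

(1 2 4) ∈ H but its inverse (1 4 2) ∉ H, so H is not a subgroup.

No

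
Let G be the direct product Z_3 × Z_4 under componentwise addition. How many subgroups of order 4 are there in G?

1

|G| = 12 and 4 | 12, so subgroups of order 4 are possible by Lagrange.
The subgroups of order 4 are: {(0,0), (0,1), (0,2), (0,3)}.
So G has 1 subgroup of order 4.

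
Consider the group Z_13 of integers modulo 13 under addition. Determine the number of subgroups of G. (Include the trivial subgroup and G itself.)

Subgroups of the cyclic group Z_13 correspond bijectively to divisors of 13.
Divisors of 13: 1, 13.
So Z_13 has 2 subgroups.

2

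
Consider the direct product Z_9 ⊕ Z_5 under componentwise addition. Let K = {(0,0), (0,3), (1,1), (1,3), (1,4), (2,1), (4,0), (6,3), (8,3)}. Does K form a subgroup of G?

(4,0) ∈ K but its inverse (5,0) ∉ K, so K is not a subgroup.

No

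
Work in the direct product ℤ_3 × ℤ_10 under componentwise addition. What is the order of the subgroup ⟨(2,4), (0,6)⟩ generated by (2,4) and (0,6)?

15

|⟨(2,4)⟩| = 15 and |⟨(0,6)⟩| = 5, so |H| is a multiple of lcm(15, 5) = 15 and divides |G| = 30.
Closing under the operation: H = {(0,0), (0,2), (0,4), (0,6), (0,8), (1,0), (1,2), (1,4), (1,6), (1,8), (2,0), (2,2), (2,4), (2,6), (2,8)}, so |H| = 15.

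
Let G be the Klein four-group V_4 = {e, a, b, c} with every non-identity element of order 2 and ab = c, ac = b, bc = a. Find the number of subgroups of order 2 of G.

3

|G| = 4 and 2 | 4, so subgroups of order 2 are possible by Lagrange.
The subgroups of order 2 are: {e, a}; {e, b}; {e, c}.
So G has 3 subgroups of order 2.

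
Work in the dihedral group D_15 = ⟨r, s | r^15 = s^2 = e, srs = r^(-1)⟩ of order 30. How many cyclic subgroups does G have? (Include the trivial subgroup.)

19

A cyclic subgroup of order d is generated by each of its φ(d) elements of order d, so the cyclic subgroups of order d number (#elements of order d)/φ(d).
Cyclic subgroups by order — order 1: 1; order 2: 15; order 3: 1; order 5: 1; order 15: 1.
Total: 19.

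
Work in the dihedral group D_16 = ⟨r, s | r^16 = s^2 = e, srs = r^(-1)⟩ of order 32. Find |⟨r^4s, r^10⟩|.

|⟨r^4s⟩| = 2 and |⟨r^10⟩| = 8, so |H| is a multiple of lcm(2, 8) = 8 and divides |G| = 32.
Closing under the operation: H = {e, r^2, r^4, r^6, r^8, r^10, r^12, r^14, s, r^2s, r^4s, r^6s, r^8s, r^10s, r^12s, r^14s}, so |H| = 16.

16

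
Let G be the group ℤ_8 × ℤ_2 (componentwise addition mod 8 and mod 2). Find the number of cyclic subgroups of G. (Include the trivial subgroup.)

Each element a generates a cyclic subgroup ⟨a⟩; distinct elements may generate the same one (a cyclic group of order d has φ(d) generators).
Cyclic subgroups by order — order 1: 1; order 2: 3; order 4: 2; order 8: 2.
Total: 8.

8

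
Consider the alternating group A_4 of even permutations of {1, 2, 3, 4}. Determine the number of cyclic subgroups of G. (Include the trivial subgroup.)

8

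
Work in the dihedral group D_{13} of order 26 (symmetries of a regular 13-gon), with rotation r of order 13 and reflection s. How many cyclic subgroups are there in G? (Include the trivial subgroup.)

A cyclic subgroup of order d is generated by each of its φ(d) elements of order d, so the cyclic subgroups of order d number (#elements of order d)/φ(d).
Cyclic subgroups by order — order 1: 1; order 2: 13; order 13: 1.
Total: 15.

15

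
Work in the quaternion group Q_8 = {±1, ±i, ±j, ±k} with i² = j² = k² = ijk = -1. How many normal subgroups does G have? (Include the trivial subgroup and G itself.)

6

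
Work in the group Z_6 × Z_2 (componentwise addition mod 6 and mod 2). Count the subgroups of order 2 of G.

3

|G| = 12 and 2 | 12, so subgroups of order 2 are possible by Lagrange.
The subgroups of order 2 are: {(0,0), (0,1)}; {(0,0), (3,0)}; {(0,0), (3,1)}.
So G has 3 subgroups of order 2.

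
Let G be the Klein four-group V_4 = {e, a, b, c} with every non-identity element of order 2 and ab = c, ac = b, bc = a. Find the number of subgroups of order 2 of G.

3

|G| = 4 and 2 | 4, so subgroups of order 2 are possible by Lagrange.
The subgroups of order 2 are: {e, a}; {e, b}; {e, c}.
So G has 3 subgroups of order 2.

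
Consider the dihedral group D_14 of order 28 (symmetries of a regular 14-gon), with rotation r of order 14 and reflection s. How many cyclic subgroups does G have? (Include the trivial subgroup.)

18

Each element a generates a cyclic subgroup ⟨a⟩; distinct elements may generate the same one (a cyclic group of order d has φ(d) generators).
Cyclic subgroups by order — order 1: 1; order 2: 15; order 7: 1; order 14: 1.
Total: 18.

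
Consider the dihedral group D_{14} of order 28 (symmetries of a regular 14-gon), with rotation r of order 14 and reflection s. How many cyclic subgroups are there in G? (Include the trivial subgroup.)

Each element a generates a cyclic subgroup ⟨a⟩; distinct elements may generate the same one (a cyclic group of order d has φ(d) generators).
Cyclic subgroups by order — order 1: 1; order 2: 15; order 7: 1; order 14: 1.
Total: 18.

18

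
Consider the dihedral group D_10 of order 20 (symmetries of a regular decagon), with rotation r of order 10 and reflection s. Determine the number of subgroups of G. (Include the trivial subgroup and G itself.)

22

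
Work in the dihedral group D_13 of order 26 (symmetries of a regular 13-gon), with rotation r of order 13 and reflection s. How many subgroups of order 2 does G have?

13

|G| = 26 and 2 | 26, so subgroups of order 2 are possible by Lagrange.
The subgroups of order 2 are: {e, r^10s}; {e, r^11s}; {e, r^12s}; {e, r^2s}; … (13 in all).
So G has 13 subgroups of order 2.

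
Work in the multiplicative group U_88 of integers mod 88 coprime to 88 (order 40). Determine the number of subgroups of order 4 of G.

|G| = 40 and 4 | 40, so subgroups of order 4 are possible by Lagrange.
The subgroups of order 4 are: {1, 21, 23, 43}; {1, 21, 45, 65}; {1, 21, 67, 87}; {1, 23, 45, 67}; … (7 in all).
So G has 7 subgroups of order 4.

7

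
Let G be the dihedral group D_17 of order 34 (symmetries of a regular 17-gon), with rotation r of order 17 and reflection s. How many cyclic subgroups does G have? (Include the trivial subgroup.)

19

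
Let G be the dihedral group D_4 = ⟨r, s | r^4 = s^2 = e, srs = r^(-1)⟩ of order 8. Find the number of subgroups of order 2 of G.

|G| = 8 and 2 | 8, so subgroups of order 2 are possible by Lagrange.
The subgroups of order 2 are: {e, r^2}; {e, r^2s}; {e, r^3s}; {e, rs}; … (5 in all).
So G has 5 subgroups of order 2.

5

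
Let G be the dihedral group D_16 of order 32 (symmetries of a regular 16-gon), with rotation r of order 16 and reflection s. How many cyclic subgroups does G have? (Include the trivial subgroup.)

Group the elements of G by the cyclic subgroup they generate; each cyclic subgroup of order d accounts for φ(d) elements.
Cyclic subgroups by order — order 1: 1; order 2: 17; order 4: 1; order 8: 1; order 16: 1.
Total: 21.

21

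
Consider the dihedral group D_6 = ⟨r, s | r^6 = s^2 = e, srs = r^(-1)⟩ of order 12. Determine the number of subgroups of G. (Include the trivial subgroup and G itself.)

|G| = 12, so by Lagrange every subgroup order divides 12. Divisors: 1, 2, 3, 4, 6, 12.
Subgroups by order — order 1: 1; order 2: 7; order 3: 1; order 4: 3; order 6: 3; order 12: 1.
Total: 1 + 7 + 1 + 3 + 3 + 1 = 16.

16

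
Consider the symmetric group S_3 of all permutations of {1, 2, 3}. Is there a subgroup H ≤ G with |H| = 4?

No

4 does not divide |G| = 6, so by Lagrange no subgroup of order 4 exists.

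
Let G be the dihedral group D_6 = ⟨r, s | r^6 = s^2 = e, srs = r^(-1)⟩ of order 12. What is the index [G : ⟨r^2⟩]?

|⟨r^2⟩| = 3 and |G| = 12.
By Lagrange, [G : H] = |G|/|H| = 12/3 = 4.

4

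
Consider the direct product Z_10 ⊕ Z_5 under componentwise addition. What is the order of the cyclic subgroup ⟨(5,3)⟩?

10

The order of (5,3) in Z_10 × Z_5 is lcm(ord(5) in Z_10, ord(3) in Z_5).
ord(5) = 2 and ord(3) = 5, so |⟨(5,3)⟩| = lcm(2, 5) = 10.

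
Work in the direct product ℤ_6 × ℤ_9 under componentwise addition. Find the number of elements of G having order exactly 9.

An element (a,b) has order lcm(ord(a), ord(b)); count pairs with lcm equal to 9.
Enumerating gives 18 such elements.

18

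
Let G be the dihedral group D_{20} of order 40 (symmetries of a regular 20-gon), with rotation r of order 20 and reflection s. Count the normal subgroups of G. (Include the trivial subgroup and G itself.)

9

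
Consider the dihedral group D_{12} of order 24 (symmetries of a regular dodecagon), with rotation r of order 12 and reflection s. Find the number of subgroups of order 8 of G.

|G| = 24 and 8 | 24, so subgroups of order 8 are possible by Lagrange.
The subgroups of order 8 are: {e, r^3, r^6, r^9, rs, r^4s, r^7s, r^10s}; {e, r^3, r^6, r^9, r^2s, r^5s, r^8s, r^11s}; {e, r^3, r^6, r^9, s, r^3s, r^6s, r^9s}.
So G has 3 subgroups of order 8.

3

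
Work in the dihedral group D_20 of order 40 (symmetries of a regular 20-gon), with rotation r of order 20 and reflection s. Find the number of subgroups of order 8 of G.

|G| = 40 and 8 | 40, so subgroups of order 8 are possible by Lagrange.
The subgroups of order 8 are: {e, r^5, r^10, r^15, s, r^5s, r^10s, r^15s}; {e, r^5, r^10, r^15, rs, r^6s, r^11s, r^16s}; {e, r^5, r^10, r^15, r^2s, r^7s, r^12s, r^17s}; {e, r^5, r^10, r^15, r^3s, r^8s, r^13s, r^18s}; … (5 in all).
So G has 5 subgroups of order 8.

5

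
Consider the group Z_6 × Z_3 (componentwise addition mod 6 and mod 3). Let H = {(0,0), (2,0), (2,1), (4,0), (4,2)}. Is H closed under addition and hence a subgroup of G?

|H| = 5 does not divide |G| = 18, so by Lagrange H is not a subgroup.

No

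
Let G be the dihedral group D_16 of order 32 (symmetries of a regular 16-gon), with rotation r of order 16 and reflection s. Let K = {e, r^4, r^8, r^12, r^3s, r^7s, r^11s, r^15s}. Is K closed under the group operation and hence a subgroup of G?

Yes

|K| = 8 divides |G| = 32, consistent with Lagrange.
K contains the identity, every element's inverse is in K, and K is closed under ·: it is a subgroup.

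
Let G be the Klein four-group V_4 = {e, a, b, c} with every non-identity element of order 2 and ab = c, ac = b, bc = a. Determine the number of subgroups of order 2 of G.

3

|G| = 4 and 2 | 4, so subgroups of order 2 are possible by Lagrange.
The subgroups of order 2 are: {e, a}; {e, b}; {e, c}.
So G has 3 subgroups of order 2.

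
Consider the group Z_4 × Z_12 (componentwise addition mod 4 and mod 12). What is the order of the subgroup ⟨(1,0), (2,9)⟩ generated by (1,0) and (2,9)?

16

|⟨(1,0)⟩| = 4 and |⟨(2,9)⟩| = 4, so |H| is a multiple of lcm(4, 4) = 4 and divides |G| = 48.
Closing under the operation: H = {(0,0), (0,3), (0,6), (0,9), (1,0), (1,3), (1,6), (1,9), (2,0), (2,3), (2,6), (2,9), (3,0), (3,3), (3,6), (3,9)}, so |H| = 16.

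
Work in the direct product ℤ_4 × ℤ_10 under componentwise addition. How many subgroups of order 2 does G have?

3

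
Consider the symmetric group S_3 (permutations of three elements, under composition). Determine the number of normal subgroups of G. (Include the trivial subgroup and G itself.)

3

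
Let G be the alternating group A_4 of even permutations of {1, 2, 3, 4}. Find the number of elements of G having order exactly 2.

3

The elements of order 2 are: (1 2)(3 4), (1 3)(2 4), (1 4)(2 3).
That's 3.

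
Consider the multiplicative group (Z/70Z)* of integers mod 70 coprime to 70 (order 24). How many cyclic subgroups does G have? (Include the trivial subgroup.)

A cyclic subgroup of order d is generated by each of its φ(d) elements of order d, so the cyclic subgroups of order d number (#elements of order d)/φ(d).
Cyclic subgroups by order — order 1: 1; order 2: 3; order 3: 1; order 4: 2; order 6: 3; order 12: 2.
Total: 12.

12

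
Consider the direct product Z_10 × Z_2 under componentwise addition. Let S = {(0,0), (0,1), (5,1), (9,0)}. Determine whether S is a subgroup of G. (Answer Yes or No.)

No

(9,0) ∈ S but its inverse (1,0) ∉ S, so S is not a subgroup.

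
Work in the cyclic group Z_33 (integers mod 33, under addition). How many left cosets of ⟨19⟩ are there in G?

|⟨19⟩| = 33 and |G| = 33.
By Lagrange, [G : H] = |G|/|H| = 33/33 = 1.

1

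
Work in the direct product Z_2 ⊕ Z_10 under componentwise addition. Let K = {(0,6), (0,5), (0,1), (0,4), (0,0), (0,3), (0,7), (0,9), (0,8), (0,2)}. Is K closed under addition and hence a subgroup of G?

Yes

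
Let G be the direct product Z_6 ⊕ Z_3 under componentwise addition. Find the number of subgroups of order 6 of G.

|G| = 18 and 6 | 18, so subgroups of order 6 are possible by Lagrange.
The subgroups of order 6 are: {(0,0), (0,1), (0,2), (3,0), (3,1), (3,2)}; {(0,0), (1,0), (2,0), (3,0), (4,0), (5,0)}; {(0,0), (1,1), (2,2), (3,0), (4,1), (5,2)}; {(0,0), (1,2), (2,1), (3,0), (4,2), (5,1)}.
So G has 4 subgroups of order 6.

4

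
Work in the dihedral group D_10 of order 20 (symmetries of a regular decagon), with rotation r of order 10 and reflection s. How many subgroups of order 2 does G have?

|G| = 20 and 2 | 20, so subgroups of order 2 are possible by Lagrange.
The subgroups of order 2 are: {e, r^2s}; {e, r^3s}; {e, r^4s}; {e, r^5}; … (11 in all).
So G has 11 subgroups of order 2.

11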